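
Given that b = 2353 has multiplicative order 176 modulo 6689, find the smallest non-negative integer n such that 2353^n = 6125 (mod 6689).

16

Successive powers of 2353 modulo 6689:
  2353^0=1  2353^1=2353  2353^2=4806  2353^3=4108  2353^4=519  2353^5=3809
  2353^6=6006  2353^7=4950  2353^8=1801  2353^9=3616  2353^10=40  2353^11=474
  2353^12=4948  2353^13=3784  2353^14=693  2353^15=5202  2353^16=6125
So 2353^16 ≡ 6125 (mod 6689), giving n = 16.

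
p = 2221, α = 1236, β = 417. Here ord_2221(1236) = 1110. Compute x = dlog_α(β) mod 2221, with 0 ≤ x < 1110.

Baby-step giant-step with m = ceil(sqrt(1110)) = 34.
Baby table (1236^j mod 2221 for j=0..33):
  0:1  1:1236  2:1869  3:244  4:1749  5:731  6:1790  7:324
  8:684  9:1444  10:1321  11:321  12:1418  13:279  14:589  15:1737
  16:1446  17:1572  18:1838  19:1906  20:1556  21:2051  22:875  23:2094
  24:719  25:284  26:106  27:2198  28:445  29:1433  30:1051  31:1972
  32:955  33:1029
Giant step factor: 1236^(-34) ≡ 1506 (mod 2221).
Scan 417·1506^i mod 2221 for i = 0, 1, …:
  i=0: 417   i=1: 1680   i=2: 361   i=3: 1742
  i=4: 451   i=5: 1801   i=6: 465   i=7: 675
  i=8: 1553   i=9: 105     …   i=13: 529
  i=14: 1556
Match at i=14, j=20: x = 14·34 + 20 = 496.

496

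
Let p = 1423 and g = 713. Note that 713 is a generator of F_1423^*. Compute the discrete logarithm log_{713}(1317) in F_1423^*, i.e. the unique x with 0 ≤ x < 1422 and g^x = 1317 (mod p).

882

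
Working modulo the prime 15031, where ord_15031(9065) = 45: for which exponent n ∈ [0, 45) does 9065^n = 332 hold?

3

Baby-step giant-step with m = ceil(sqrt(45)) = 7.
Baby table (9065^j mod 15031 for j=0..6):
  0:1  1:9065  2:14779  3:332  4:3380  5:6522  6:5007
Giant step factor: 9065^(-7) ≡ 6900 (mod 15031).
Scan 332·6900^i mod 15031 for i = 0, 1, …:
  i=0: 332
Match at i=0, j=3: n = 0·7 + 3 = 3.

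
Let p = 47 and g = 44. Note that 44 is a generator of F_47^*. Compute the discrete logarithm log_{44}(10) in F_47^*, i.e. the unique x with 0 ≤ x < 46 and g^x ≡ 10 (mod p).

Baby-step giant-step with m = ceil(sqrt(46)) = 7.
Baby table (44^j mod 47 for j=0..6):
  0:1  1:44  2:9  3:20  4:34  5:39  6:24
Giant step factor: 44^(-7) ≡ 15 (mod 47).
Scan 10·15^i mod 47 for i = 0, 1, …:
  i=0: 10   i=1: 9
Match at i=1, j=2: x = 1·7 + 2 = 9.

9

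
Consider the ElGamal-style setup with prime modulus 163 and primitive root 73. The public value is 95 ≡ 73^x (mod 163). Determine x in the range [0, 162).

124

Baby-step giant-step with m = ceil(sqrt(162)) = 13.
Baby table (73^j mod 163 for j=0..12):
  0:1  1:73  2:113  3:99  4:55  5:103  6:21  7:66
  8:91  9:123  10:14  11:44  12:115
Giant step factor: 73^(-13) ≡ 2 (mod 163).
Scan 95·2^i mod 163 for i = 0, 1, …:
  i=0: 95   i=1: 27   i=2: 54   i=3: 108
  i=4: 53   i=5: 106   i=6: 49   i=7: 98
  i=8: 33   i=9: 66
Match at i=9, j=7: x = 9·13 + 7 = 124.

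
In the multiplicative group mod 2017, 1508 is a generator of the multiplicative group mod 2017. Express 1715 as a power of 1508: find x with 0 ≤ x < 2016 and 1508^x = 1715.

959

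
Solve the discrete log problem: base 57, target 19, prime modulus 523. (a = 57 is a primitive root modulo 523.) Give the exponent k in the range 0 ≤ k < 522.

406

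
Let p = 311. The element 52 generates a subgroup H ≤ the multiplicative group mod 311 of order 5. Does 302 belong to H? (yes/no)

no

⟨52⟩ has order 5; its elements mod 311 are {1, 6, 36, 52, 216}.
302 is not in this set.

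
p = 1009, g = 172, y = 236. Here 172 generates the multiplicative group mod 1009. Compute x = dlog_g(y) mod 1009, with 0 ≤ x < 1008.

259

Baby-step giant-step with m = ceil(sqrt(1008)) = 32.
Baby table (172^j mod 1009 for j=0..31):
  0:1  1:172  2:323  3:61  4:402  5:532  6:694  7:306
  8:164  9:965  10:504  11:923  12:343  13:474  14:808  15:743
  16:662  17:856  18:927  19:22  20:757  21:43  22:333  23:772
  24:605  25:133  26:678  27:581  28:41  29:998  30:126  31:483
Giant step factor: 172^(-32) ≡ 606 (mod 1009).
Scan 236·606^i mod 1009 for i = 0, 1, …:
  i=0: 236   i=1: 747   i=2: 650   i=3: 390
  i=4: 234   i=5: 544   i=6: 730   i=7: 438
  i=8: 61
Match at i=8, j=3: x = 8·32 + 3 = 259.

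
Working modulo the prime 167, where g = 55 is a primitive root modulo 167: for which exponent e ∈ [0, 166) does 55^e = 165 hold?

113

Baby-step giant-step with m = ceil(sqrt(166)) = 13.
Baby table (55^j mod 167 for j=0..12):
  0:1  1:55  2:19  3:43  4:27  5:149  6:12  7:159
  8:61  9:15  10:157  11:118  12:144
Giant step factor: 55^(-13) ≡ 40 (mod 167).
Scan 165·40^i mod 167 for i = 0, 1, …:
  i=0: 165   i=1: 87   i=2: 140   i=3: 89
  i=4: 53   i=5: 116   i=6: 131   i=7: 63
  i=8: 15
Match at i=8, j=9: e = 8·13 + 9 = 113.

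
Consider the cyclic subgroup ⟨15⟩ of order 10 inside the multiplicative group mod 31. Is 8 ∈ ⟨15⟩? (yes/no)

yes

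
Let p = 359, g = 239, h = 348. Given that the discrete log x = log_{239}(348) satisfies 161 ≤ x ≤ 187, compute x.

173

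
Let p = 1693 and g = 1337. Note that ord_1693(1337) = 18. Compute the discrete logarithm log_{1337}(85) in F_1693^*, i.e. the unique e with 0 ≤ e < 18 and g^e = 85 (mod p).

Successive powers of 1337 modulo 1693:
  1337^0=1  1337^1=1337  1337^2=1454  1337^3=434  1337^4=1252  1337^5=1240
  1337^6=433  1337^7=1608  1337^8=1479  1337^9=1692  1337^10=356  1337^11=239
  1337^12=1259  1337^13=441  1337^14=453  1337^15=1260  1337^16=85
So 1337^16 ≡ 85 (mod 1693), giving e = 16.

16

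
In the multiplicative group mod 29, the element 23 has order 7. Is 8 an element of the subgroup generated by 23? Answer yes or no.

no

⟨23⟩ has order 7; its elements mod 29 are {1, 7, 16, 20, 23, 24, 25}.
8 is not in this set.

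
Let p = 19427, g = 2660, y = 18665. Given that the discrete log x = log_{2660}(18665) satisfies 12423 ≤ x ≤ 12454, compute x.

12450

Compute 2660^12423 mod 19427 = 12178, then multiply by 2660 repeatedly:
  2660^12423=12178  2660^12424=8671  2660^12425=5011  2660^12426=2338  2660^12427=2440
  2660^12428=1782  2660^12429=19359  2660^12430=13390  2660^12431=7709  2660^12432=10455
  2660^12433=10263  2660^12434=4645  2660^12435=128  2660^12436=10221  2660^12437=9487
  2660^12438=19174  2660^12439=6965  2660^12440=12969  2660^12441=14615  2660^12442=2473
  2660^12443=11854  2660^12444=1619  2660^12445=13173  2660^12446=13299  2660^12447=18200
  2660^12448=19343  2660^12449=9684  2660^12450=18665
Found 18665 at exponent 12450.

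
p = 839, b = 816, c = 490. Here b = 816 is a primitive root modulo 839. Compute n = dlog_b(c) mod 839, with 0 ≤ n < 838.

664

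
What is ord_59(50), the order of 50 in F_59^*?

58

The order of 50 must divide p − 1 = 58 = 2 · 29.
Divisors: 1, 2, 29, 58.
Check each in increasing order: 50^1 ≡ 50;  50^2 ≡ 22;  50^29 ≡ 58;  50^58 ≡ 1.
Smallest exponent giving 1 is 58.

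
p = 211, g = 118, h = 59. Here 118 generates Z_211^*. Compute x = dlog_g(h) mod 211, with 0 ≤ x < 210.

104

Baby-step giant-step with m = ceil(sqrt(210)) = 15.
Baby table (118^j mod 211 for j=0..14):
  0:1  1:118  2:209  3:186  4:4  5:50  6:203  7:111
  8:16  9:200  10:179  11:22  12:64  13:167  14:83
Giant step factor: 118^(-15) ≡ 12 (mod 211).
Scan 59·12^i mod 211 for i = 0, 1, …:
  i=0: 59   i=1: 75   i=2: 56   i=3: 39
  i=4: 46   i=5: 130   i=6: 83
Match at i=6, j=14: x = 6·15 + 14 = 104.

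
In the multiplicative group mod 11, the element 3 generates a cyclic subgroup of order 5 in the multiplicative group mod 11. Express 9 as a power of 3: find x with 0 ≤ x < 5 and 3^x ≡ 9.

Successive powers of 3 modulo 11:
  3^0=1  3^1=3  3^2=9
So 3^2 ≡ 9 (mod 11), giving x = 2.

2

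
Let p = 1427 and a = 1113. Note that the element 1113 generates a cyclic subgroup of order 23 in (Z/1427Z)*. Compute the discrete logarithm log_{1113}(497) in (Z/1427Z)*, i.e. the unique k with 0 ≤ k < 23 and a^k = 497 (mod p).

20

Successive powers of 1113 modulo 1427:
  1113^0=1  1113^1=1113  1113^2=133  1113^3=1048  1113^4=565  1113^5=965
  1113^6=941  1113^7=1342  1113^8=1004  1113^9=111  1113^10=821  1113^11=493
  1113^12=741  1113^13=1354  1113^14=90  1113^15=280  1113^16=554  1113^17=138
  1113^18=905  1113^19=1230  1113^20=497
So 1113^20 ≡ 497 (mod 1427), giving k = 20.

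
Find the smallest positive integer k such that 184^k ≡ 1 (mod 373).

The order of 184 must divide p − 1 = 372 = 2^2 · 3 · 31.
Divisors: 1, 2, 3, 4, 6, 12, 31, 62, 93, 124, 186, 372.
Check each in increasing order: 184^1 ≡ 184;  184^2 ≡ 286;  184^3 ≡ 31;  184^4 ≡ 109;  184^6 ≡ 215;  184^12 ≡ 346;  184^31 ≡ 372;  184^62 ≡ 1.
Smallest exponent giving 1 is 62.

62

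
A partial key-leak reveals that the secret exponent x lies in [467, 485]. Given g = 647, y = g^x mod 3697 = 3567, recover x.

468

Compute 647^467 mod 3697 = 2194, then multiply by 647 repeatedly:
  647^467=2194  647^468=3567
Found 3567 at exponent 468.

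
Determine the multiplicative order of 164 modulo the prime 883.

The order of 164 must divide p − 1 = 882 = 2 · 3^2 · 7^2.
Divisors: 1, 2, 3, 6, 7, 9, 14, 18, 21, 42, 49, 63, 98, 126, 147, 294, 441, 882.
Check each in increasing order: 164^1 ≡ 164;  164^2 ≡ 406;  164^3 ≡ 359;  164^6 ≡ 846;  164^7 ≡ 113;  164^9 ≡ 845;  164^14 ≡ 407;  164^18 ≡ 561;  164^21 ≡ 75;  164^42 ≡ 327;  164^49 ≡ 748;  164^63 ≡ 684;  164^98 ≡ 565;  164^126 ≡ 749;  164^147 ≡ 546;  164^294 ≡ 545;  164^441 ≡ 882;  164^882 ≡ 1.
Smallest exponent giving 1 is 882.

882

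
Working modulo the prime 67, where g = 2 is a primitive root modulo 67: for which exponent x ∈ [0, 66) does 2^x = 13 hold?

19

Baby-step giant-step with m = ceil(sqrt(66)) = 9.
Baby table (2^j mod 67 for j=0..8):
  0:1  1:2  2:4  3:8  4:16  5:32  6:64  7:61
  8:55
Giant step factor: 2^(-9) ≡ 53 (mod 67).
Scan 13·53^i mod 67 for i = 0, 1, …:
  i=0: 13   i=1: 19   i=2: 2
Match at i=2, j=1: x = 2·9 + 1 = 19.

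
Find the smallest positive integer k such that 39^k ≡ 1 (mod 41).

20

The order of 39 must divide p − 1 = 40 = 2^3 · 5.
Divisors: 1, 2, 4, 5, 8, 10, 20, 40.
Check each in increasing order: 39^1 ≡ 39;  39^2 ≡ 4;  39^4 ≡ 16;  39^5 ≡ 9;  39^8 ≡ 10;  39^10 ≡ 40;  39^20 ≡ 1.
Smallest exponent giving 1 is 20.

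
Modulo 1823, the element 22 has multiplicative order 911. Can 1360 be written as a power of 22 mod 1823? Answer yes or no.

1360 ∈ ⟨22⟩ iff 1360^911 ≡ 1 (mod 1823), since |⟨22⟩| = 911.
1360^911 mod 1823 = 1822.
Since 1822 ≠ 1, 1360 does not lie in the subgroup.

no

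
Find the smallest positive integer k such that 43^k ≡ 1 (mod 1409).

The order of 43 must divide p − 1 = 1408 = 2^7 · 11.
Divisors: 1, 2, 4, 8, 11, 16, 22, 32, 44, 64, 88, 128, 176, 352, 704, 1408.
Check each in increasing order: 43^1 ≡ 43;  43^2 ≡ 440;  43^4 ≡ 567;  43^8 ≡ 237;  43^11 ≡ 602;  43^16 ≡ 1218;  43^22 ≡ 291;  43^32 ≡ 1256;  43^44 ≡ 141;  43^64 ≡ 865;  43^88 ≡ 155;  43^128 ≡ 46;  43^176 ≡ 72;  43^352 ≡ 957;  43^704 ≡ 1408;  43^1408 ≡ 1.
Smallest exponent giving 1 is 1408.

1408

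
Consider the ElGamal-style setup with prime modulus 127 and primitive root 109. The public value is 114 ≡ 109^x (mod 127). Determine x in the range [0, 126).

Baby-step giant-step with m = ceil(sqrt(126)) = 12.
Baby table (109^j mod 127 for j=0..11):
  0:1  1:109  2:70  3:10  4:74  5:65  6:100  7:105
  8:15  9:111  10:34  11:23
Giant step factor: 109^(-12) ≡ 50 (mod 127).
Scan 114·50^i mod 127 for i = 0, 1, …:
  i=0: 114   i=1: 112   i=2: 12   i=3: 92
  i=4: 28   i=5: 3   i=6: 23
Match at i=6, j=11: x = 6·12 + 11 = 83.

83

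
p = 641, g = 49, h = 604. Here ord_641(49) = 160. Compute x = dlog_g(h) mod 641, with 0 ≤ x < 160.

111

Baby-step giant-step with m = ceil(sqrt(160)) = 13.
Baby table (49^j mod 641 for j=0..12):
  0:1  1:49  2:478  3:346  4:288  5:10  6:490  7:293
  8:255  9:316  10:100  11:413  12:366
Giant step factor: 49^(-13) ≡ 412 (mod 641).
Scan 604·412^i mod 641 for i = 0, 1, …:
  i=0: 604   i=1: 140   i=2: 631   i=3: 367
  i=4: 569   i=5: 463   i=6: 379   i=7: 385
  i=8: 293
Match at i=8, j=7: x = 8·13 + 7 = 111.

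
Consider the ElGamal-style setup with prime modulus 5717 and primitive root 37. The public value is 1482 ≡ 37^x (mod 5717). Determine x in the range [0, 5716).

Baby-step giant-step with m = ceil(sqrt(5716)) = 76.
Baby table (37^j mod 5717 for j=0..75):
  0:1  1:37  2:1369  3:4917  4:4702  5:2464  6:5413  7:186
  8:1165  9:3086  10:5559  11:5588  12:944  13:626  14:294  15:5161
  16:2296  17:4914  18:4591  19:4074  20:2096  21:3231  22:5207  23:3998
  24:5001  25:2093  26:3120  27:1100  28:681  29:2329  30:418  31:4032
  32:542  33:2903  34:4505  35:892  36:4419  37:3427  38:1025  39:3623
  40:2560  41:3248  42:119  43:4403  44:2835  45:1989  46:4989  47:1649
  48:3843  49:4983  50:1427  51:1346  52:4066  53:1800  54:3713  55:173
  56:684  57:2440  58:4525  59:1632  60:3214  61:4578  62:3593  63:1450
  64:2197  65:1251  66:551  67:3236  68:5392  69:5126  70:1001  71:2735
  72:4006  73:5297  74:1611  75:2437
Giant step factor: 37^(-76) ≡ 3317 (mod 5717).
Scan 1482·3317^i mod 5717 for i = 0, 1, …:
  i=0: 1482   i=1: 4891   i=2: 4318   i=3: 1721
  i=4: 2991   i=5: 2152   i=6: 3368   i=7: 638
  i=8: 956   i=9: 3834     …   i=71: 4509
  i=72: 681
Match at i=72, j=28: x = 72·76 + 28 = 5500.

5500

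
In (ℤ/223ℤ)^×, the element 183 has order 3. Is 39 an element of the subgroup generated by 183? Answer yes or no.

yes

⟨183⟩ has order 3; its elements mod 223 are {1, 39, 183}.
39 is in this set.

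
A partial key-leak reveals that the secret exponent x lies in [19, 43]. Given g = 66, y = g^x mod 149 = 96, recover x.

20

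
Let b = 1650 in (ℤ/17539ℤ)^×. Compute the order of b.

17538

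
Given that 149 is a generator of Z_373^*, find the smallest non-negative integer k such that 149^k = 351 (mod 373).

288

Baby-step giant-step with m = ceil(sqrt(372)) = 20.
Baby table (149^j mod 373 for j=0..19):
  0:1  1:149  2:194  3:185  4:336  5:82  6:282  7:242
  8:250  9:323  10:10  11:371  12:75  13:358  14:3  15:74
  16:209  17:182  18:262  19:246
Giant step factor: 149^(-20) ≡ 235 (mod 373).
Scan 351·235^i mod 373 for i = 0, 1, …:
  i=0: 351   i=1: 52   i=2: 284   i=3: 346
  i=4: 369   i=5: 179   i=6: 289   i=7: 29
  i=8: 101   i=9: 236     …   i=13: 9
  i=14: 250
Match at i=14, j=8: k = 14·20 + 8 = 288.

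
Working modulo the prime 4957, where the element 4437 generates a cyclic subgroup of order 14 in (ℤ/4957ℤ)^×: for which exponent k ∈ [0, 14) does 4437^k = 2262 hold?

3

Successive powers of 4437 modulo 4957:
  4437^0=1  4437^1=4437  4437^2=2722  4437^3=2262
So 4437^3 ≡ 2262 (mod 4957), giving k = 3.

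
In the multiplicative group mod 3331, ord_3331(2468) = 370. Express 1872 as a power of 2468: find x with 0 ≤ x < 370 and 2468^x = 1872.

184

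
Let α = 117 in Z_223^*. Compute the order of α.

222

The order of 117 must divide p − 1 = 222 = 2 · 3 · 37.
Divisors: 1, 2, 3, 6, 37, 74, 111, 222.
Check each in increasing order: 117^1 ≡ 117;  117^2 ≡ 86;  117^3 ≡ 27;  117^6 ≡ 60;  117^37 ≡ 40;  117^74 ≡ 39;  117^111 ≡ 222;  117^222 ≡ 1.
Smallest exponent giving 1 is 222.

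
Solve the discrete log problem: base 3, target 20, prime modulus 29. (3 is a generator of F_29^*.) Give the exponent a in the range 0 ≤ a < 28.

16

Successive powers of 3 modulo 29:
  3^0=1  3^1=3  3^2=9  3^3=27  3^4=23  3^5=11
  3^6=4  3^7=12  3^8=7  3^9=21  3^10=5  3^11=15
  3^12=16  3^13=19  3^14=28  3^15=26  3^16=20
So 3^16 ≡ 20 (mod 29), giving a = 16.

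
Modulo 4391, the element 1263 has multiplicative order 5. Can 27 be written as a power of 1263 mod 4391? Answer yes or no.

no

⟨1263⟩ has order 5; its elements mod 4391 are {1, 1236, 1263, 2263, 4019}.
27 is not in this set.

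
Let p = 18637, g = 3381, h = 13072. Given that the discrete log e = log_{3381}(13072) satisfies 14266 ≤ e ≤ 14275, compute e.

14271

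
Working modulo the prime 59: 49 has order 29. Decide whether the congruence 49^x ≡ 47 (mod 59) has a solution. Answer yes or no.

no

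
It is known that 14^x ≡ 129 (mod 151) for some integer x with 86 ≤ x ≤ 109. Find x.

97

Compute 14^86 mod 151 = 18, then multiply by 14 repeatedly:
  14^86=18  14^87=101  14^88=55  14^89=15  14^90=59
  14^91=71  14^92=88  14^93=24  14^94=34  14^95=23
  14^96=20  14^97=129
Found 129 at exponent 97.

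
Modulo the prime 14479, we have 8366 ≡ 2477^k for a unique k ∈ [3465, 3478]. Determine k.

Compute 2477^3465 mod 14479 = 8637, then multiply by 2477 repeatedly:
  2477^3465=8637  2477^3466=8366
Found 8366 at exponent 3466.

3466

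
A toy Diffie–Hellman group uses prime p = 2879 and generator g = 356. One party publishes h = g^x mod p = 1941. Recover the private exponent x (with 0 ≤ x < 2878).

1321

Baby-step giant-step with m = ceil(sqrt(2878)) = 54.
Baby table (356^j mod 2879 for j=0..53):
  0:1  1:356  2:60  3:1207  4:721  5:445  6:75  7:789
  8:1621  9:1276  10:2253  11:1706  12:2746  13:1595  14:657  15:693
  16:1993  17:1274  18:1541  19:1586  20:332  21:153  22:2646  23:543
  24:415  25:911  26:1868  27:2838  28:2678  29:419  30:2335  31:2108
  32:1908  33:2683  34:2199  35:2635  36:2385  37:2634  38:2029  39:2574
  40:822  41:1853  42:377  43:1778  44:2467  45:157  46:1191  47:783
  48:2364  49:916  50:769  51:259  52:76  53:1145
Giant step factor: 356^(-54) ≡ 2122 (mod 2879).
Scan 1941·2122^i mod 2879 for i = 0, 1, …:
  i=0: 1941   i=1: 1832   i=2: 854   i=3: 1297
  i=4: 2789   i=5: 1913   i=6: 2875   i=7: 149
  i=8: 2367   i=9: 1798     …   i=23: 2642
  i=24: 911
Match at i=24, j=25: x = 24·54 + 25 = 1321.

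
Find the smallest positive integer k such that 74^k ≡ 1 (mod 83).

82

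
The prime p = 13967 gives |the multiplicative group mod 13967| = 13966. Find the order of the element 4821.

The order of 4821 must divide p − 1 = 13966 = 2 · 6983.
Divisors: 1, 2, 6983, 13966.
Check each in increasing order: 4821^1 ≡ 4821;  4821^2 ≡ 953;  4821^6983 ≡ 1.
Smallest exponent giving 1 is 6983.

6983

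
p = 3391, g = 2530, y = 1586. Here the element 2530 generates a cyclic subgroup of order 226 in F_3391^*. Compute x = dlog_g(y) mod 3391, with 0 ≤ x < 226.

161

Baby-step giant-step with m = ceil(sqrt(226)) = 16.
Baby table (2530^j mod 3391 for j=0..15):
  0:1  1:2530  2:2083  3:376  4:1800  5:3278  6:2345  7:1991
  8:1595  9:60  10:2596  11:2904  12:2214  13:2879  14:2  15:1669
Giant step factor: 2530^(-16) ≡ 2249 (mod 3391).
Scan 1586·2249^i mod 3391 for i = 0, 1, …:
  i=0: 1586   i=1: 2973   i=2: 2616   i=3: 3390
  i=4: 1142   i=5: 1371   i=6: 960   i=7: 2364
  i=8: 2939   i=9: 752   i=10: 2530
Match at i=10, j=1: x = 10·16 + 1 = 161.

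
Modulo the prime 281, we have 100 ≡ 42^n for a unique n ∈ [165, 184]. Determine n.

Compute 42^165 mod 281 = 204, then multiply by 42 repeatedly:
  42^165=204  42^166=138  42^167=176  42^168=86  42^169=240
  42^170=245  42^171=174  42^172=2  42^173=84  42^174=156
  42^175=89  42^176=85  42^177=198  42^178=167  42^179=270
  42^180=100
Found 100 at exponent 180.

180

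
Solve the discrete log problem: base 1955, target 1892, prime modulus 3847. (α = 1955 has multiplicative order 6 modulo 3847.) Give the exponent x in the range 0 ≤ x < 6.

Successive powers of 1955 modulo 3847:
  1955^0=1  1955^1=1955  1955^2=1954  1955^3=3846  1955^4=1892
So 1955^4 ≡ 1892 (mod 3847), giving x = 4.

4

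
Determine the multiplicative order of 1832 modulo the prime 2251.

1125

The order of 1832 must divide p − 1 = 2250 = 2 · 3^2 · 5^3.
Divisors: 1, 2, 3, 5, 6, 9, 10, 15, 18, 25, 30, 45, 50, 75, 90, 125, 150, 225, 250, 375, 450, 750, 1125, 2250.
Check each in increasing order: 1832^1 ≡ 1832;  1832^2 ≡ 2234;  1832^3 ≡ 370;  1832^5 ≡ 463;  1832^6 ≡ 1840;  1832^9 ≡ 998;  1832^10 ≡ 524;  1832^15 ≡ 1755;  1832^18 ≡ 1062;  1832^25 ≡ 1212;  1832^30 ≡ 657;  1832^45 ≡ 523;  1832^50 ≡ 1292;  1832^75 ≡ 1459;  1832^90 ≡ 1158;  1832^125 ≡ 941;  1832^150 ≡ 1486;  1832^225 ≡ 361;  1832^250 ≡ 838;  1832^375 ≡ 708;  1832^450 ≡ 2014;  1832^750 ≡ 1542;  1832^1125 ≡ 1.
Smallest exponent giving 1 is 1125.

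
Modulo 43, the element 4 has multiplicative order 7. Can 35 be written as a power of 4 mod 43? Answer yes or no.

⟨4⟩ has order 7; its elements mod 43 are {1, 4, 11, 16, 21, 35, 41}.
35 is in this set.

yes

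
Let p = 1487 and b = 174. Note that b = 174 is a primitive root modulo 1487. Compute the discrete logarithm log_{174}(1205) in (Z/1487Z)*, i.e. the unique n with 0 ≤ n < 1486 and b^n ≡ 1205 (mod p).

785

Baby-step giant-step with m = ceil(sqrt(1486)) = 39.
Baby table (174^j mod 1487 for j=0..38):
  0:1  1:174  2:536  3:1070  4:305  5:1025  6:1397  7:697
  8:831  9:355  10:803  11:1431  12:665  13:1211  14:1047  15:764
  16:593  17:579  18:1117  19:1048  20:938  21:1129  22:162  23:1422
  24:586  25:848  26:339  27:993  28:290  29:1389  30:792  31:1004
  32:717  33:1337  34:666  35:1385  36:96  37:347  38:898
Giant step factor: 174^(-39) ≡ 394 (mod 1487).
Scan 1205·394^i mod 1487 for i = 0, 1, …:
  i=0: 1205   i=1: 417   i=2: 728   i=3: 1328
  i=4: 1295   i=5: 189   i=6: 116   i=7: 1094
  i=8: 1293   i=9: 888     …   i=19: 965
  i=20: 1025
Match at i=20, j=5: n = 20·39 + 5 = 785.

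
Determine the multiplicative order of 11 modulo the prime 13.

The order of 11 must divide p − 1 = 12 = 2^2 · 3.
Divisors: 1, 2, 3, 4, 6, 12.
Check each in increasing order: 11^1 ≡ 11;  11^2 ≡ 4;  11^3 ≡ 5;  11^4 ≡ 3;  11^6 ≡ 12;  11^12 ≡ 1.
Smallest exponent giving 1 is 12.

12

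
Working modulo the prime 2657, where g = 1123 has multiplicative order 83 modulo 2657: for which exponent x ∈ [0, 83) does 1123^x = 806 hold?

74

Baby-step giant-step with m = ceil(sqrt(83)) = 10.
Baby table (1123^j mod 2657 for j=0..9):
  0:1  1:1123  2:1711  3:442  4:2164  5:1674  6:1403  7:2625
  8:1262  9:1045
Giant step factor: 1123^(-10) ≡ 2026 (mod 2657).
Scan 806·2026^i mod 2657 for i = 0, 1, …:
  i=0: 806   i=1: 1558   i=2: 2649   i=3: 2391
  i=4: 455   i=5: 2508   i=6: 1024   i=7: 2164
Match at i=7, j=4: x = 7·10 + 4 = 74.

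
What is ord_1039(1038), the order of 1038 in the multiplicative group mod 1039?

The order of 1038 must divide p − 1 = 1038 = 2 · 3 · 173.
Divisors: 1, 2, 3, 6, 173, 346, 519, 1038.
Check each in increasing order: 1038^1 ≡ 1038;  1038^2 ≡ 1.
Smallest exponent giving 1 is 2.

2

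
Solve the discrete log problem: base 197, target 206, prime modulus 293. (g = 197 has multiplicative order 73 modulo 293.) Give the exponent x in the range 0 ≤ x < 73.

Successive powers of 197 modulo 293:
  197^0=1  197^1=197  197^2=133  197^3=124  197^4=109  197^5=84
  197^6=140  197^7=38  197^8=161  197^9=73  197^10=24  197^11=40
  197^12=262  197^13=46  197^14=272  197^15=258  197^16=137  197^17=33
  197^18=55  197^19=287  197^20=283  197^21=81  197^22=135  197^23=225
  197^24=82  197^25=39  197^26=65  197^27=206
So 197^27 ≡ 206 (mod 293), giving x = 27.

27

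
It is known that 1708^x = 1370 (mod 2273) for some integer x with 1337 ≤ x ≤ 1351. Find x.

1349

Compute 1708^1337 mod 2273 = 1975, then multiply by 1708 repeatedly:
  1708^1337=1975  1708^1338=168  1708^1339=546  1708^1340=638  1708^1341=937
  1708^1342=204  1708^1343=663  1708^1344=450  1708^1345=326  1708^1346=2196
  1708^1347=318  1708^1348=2170  1708^1349=1370
Found 1370 at exponent 1349.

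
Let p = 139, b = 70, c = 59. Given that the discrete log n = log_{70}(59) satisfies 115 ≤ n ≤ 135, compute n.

Compute 70^115 mod 139 = 97, then multiply by 70 repeatedly:
  70^115=97  70^116=118  70^117=59
Found 59 at exponent 117.

117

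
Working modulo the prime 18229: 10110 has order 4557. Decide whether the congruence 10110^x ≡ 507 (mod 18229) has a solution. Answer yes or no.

507 ∈ ⟨10110⟩ iff 507^4557 ≡ 1 (mod 18229), since |⟨10110⟩| = 4557.
507^4557 mod 18229 = 1.
Since 1 = 1, 507 lies in the subgroup.

yes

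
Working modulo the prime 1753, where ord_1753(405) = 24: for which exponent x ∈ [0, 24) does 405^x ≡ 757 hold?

14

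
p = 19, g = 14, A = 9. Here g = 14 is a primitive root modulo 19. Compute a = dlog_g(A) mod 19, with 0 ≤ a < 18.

Successive powers of 14 modulo 19:
  14^0=1  14^1=14  14^2=6  14^3=8  14^4=17  14^5=10
  14^6=7  14^7=3  14^8=4  14^9=18  14^10=5  14^11=13
  14^12=11  14^13=2  14^14=9
So 14^14 ≡ 9 (mod 19), giving a = 14.

14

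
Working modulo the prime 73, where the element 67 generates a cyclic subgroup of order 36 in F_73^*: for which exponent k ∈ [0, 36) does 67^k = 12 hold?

35

Successive powers of 67 modulo 73:
  67^0=1  67^1=67  67^2=36  67^3=3  67^4=55  67^5=35
  67^6=9  67^7=19  67^8=32  67^9=27  67^10=57  67^11=23
  67^12=8  67^13=25  67^14=69  67^15=24  67^16=2  67^17=61
  67^18=72  67^19=6  67^20=37  67^21=70  67^22=18  67^23=38
  67^24=64  67^25=54  67^26=41  67^27=46  67^28=16  67^29=50
  67^30=65  67^31=48  67^32=4  67^33=49  67^34=71  67^35=12
So 67^35 ≡ 12 (mod 73), giving k = 35.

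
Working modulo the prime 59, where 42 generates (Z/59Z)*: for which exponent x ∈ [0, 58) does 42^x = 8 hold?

53

Baby-step giant-step with m = ceil(sqrt(58)) = 8.
Baby table (42^j mod 59 for j=0..7):
  0:1  1:42  2:53  3:43  4:36  5:37  6:20  7:14
Giant step factor: 42^(-8) ≡ 29 (mod 59).
Scan 8·29^i mod 59 for i = 0, 1, …:
  i=0: 8   i=1: 55   i=2: 2   i=3: 58
  i=4: 30   i=5: 44   i=6: 37
Match at i=6, j=5: x = 6·8 + 5 = 53.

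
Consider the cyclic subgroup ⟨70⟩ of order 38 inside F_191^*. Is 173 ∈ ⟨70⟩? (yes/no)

no

173 ∈ ⟨70⟩ iff 173^38 ≡ 1 (mod 191), since |⟨70⟩| = 38.
173^38 mod 191 = 39.
Since 39 ≠ 1, 173 does not lie in the subgroup.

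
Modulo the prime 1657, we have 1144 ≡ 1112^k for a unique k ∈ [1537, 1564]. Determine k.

Compute 1112^1537 mod 1657 = 156, then multiply by 1112 repeatedly:
  1112^1537=156  1112^1538=1144
Found 1144 at exponent 1538.

1538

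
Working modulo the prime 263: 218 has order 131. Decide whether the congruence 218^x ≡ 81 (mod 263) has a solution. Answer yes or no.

81 ∈ ⟨218⟩ iff 81^131 ≡ 1 (mod 263), since |⟨218⟩| = 131.
81^131 mod 263 = 1.
Since 1 = 1, 81 lies in the subgroup.

yes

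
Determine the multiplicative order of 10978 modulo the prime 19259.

The order of 10978 must divide p − 1 = 19258 = 2 · 9629.
Divisors: 1, 2, 9629, 19258.
Check each in increasing order: 10978^1 ≡ 10978;  10978^2 ≡ 12921;  10978^9629 ≡ 19258;  10978^19258 ≡ 1.
Smallest exponent giving 1 is 19258.

19258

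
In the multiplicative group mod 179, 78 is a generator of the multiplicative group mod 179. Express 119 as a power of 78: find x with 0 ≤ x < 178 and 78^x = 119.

51

Baby-step giant-step with m = ceil(sqrt(178)) = 14.
Baby table (78^j mod 179 for j=0..13):
  0:1  1:78  2:177  3:23  4:4  5:133  6:171  7:92
  8:16  9:174  10:147  11:10  12:64  13:159
Giant step factor: 78^(-14) ≡ 172 (mod 179).
Scan 119·172^i mod 179 for i = 0, 1, …:
  i=0: 119   i=1: 62   i=2: 103   i=3: 174
Match at i=3, j=9: x = 3·14 + 9 = 51.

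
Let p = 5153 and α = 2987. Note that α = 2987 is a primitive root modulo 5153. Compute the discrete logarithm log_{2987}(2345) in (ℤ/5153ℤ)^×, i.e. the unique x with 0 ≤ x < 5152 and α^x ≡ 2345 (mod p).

Baby-step giant-step with m = ceil(sqrt(5152)) = 72.
Baby table (2987^j mod 5153 for j=0..71):
  0:1  1:2987  2:2326  3:1518  4:4779  5:1063  6:933  7:4251
  8:745  9:4372  10:1462  11:2403  12:4785  13:3526  14:4583  15:3053
  16:3654  17:444  18:1907  19:2144  20:4102  21:3993  22:3049  23:2012
  24:1446  25:988  26:3640  27:5003  28:261  29:1504  30:4185  31:4570
  32:293  33:4334  34:1322  35:1616  36:3784  37:2279  38:260  39:3670
  40:1859  41:3052  42:667  43:3271  44:389  45:2518  46:3039  47:3060
  48:3951  49:1267  50:2227  51:4679  52:1237  53:218  54:1888  55:2074
  56:1132  57:916  58:5002  59:2427  60:4331  61:2667  62:4944  63:4383
  64:3401  65:2224  66:871  67:4565  68:817  69:3010  70:4038  71:3486
Giant step factor: 2987^(-72) ≡ 1003 (mod 5153).
Scan 2345·1003^i mod 5153 for i = 0, 1, …:
  i=0: 2345   i=1: 2267   i=2: 1328   i=3: 2510
  i=4: 2866   i=5: 4377   i=6: 4928   i=7: 1057
  i=8: 3806   i=9: 4198     …   i=69: 2752
  i=70: 3401
Match at i=70, j=64: x = 70·72 + 64 = 5104.

5104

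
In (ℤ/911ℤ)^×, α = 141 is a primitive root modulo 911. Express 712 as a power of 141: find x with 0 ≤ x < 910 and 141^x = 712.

Baby-step giant-step with m = ceil(sqrt(910)) = 31.
Baby table (141^j mod 911 for j=0..30):
  0:1  1:141  2:750  3:74  4:413  5:840  6:10  7:499
  8:212  9:740  10:486  11:201  12:100  13:435  14:298  15:112
  16:305  17:188  18:89  19:706  20:247  21:209  22:317  23:58
  24:890  25:683  26:648  27:268  28:437  29:580  30:701
Giant step factor: 141^(-31) ≡ 364 (mod 911).
Scan 712·364^i mod 911 for i = 0, 1, …:
  i=0: 712   i=1: 444   i=2: 369   i=3: 399
  i=4: 387   i=5: 574   i=6: 317
Match at i=6, j=22: x = 6·31 + 22 = 208.

208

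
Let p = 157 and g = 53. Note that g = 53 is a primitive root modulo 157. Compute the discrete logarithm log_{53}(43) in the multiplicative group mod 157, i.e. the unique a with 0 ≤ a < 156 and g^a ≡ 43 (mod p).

31

Baby-step giant-step with m = ceil(sqrt(156)) = 13.
Baby table (53^j mod 157 for j=0..12):
  0:1  1:53  2:140  3:41  4:132  5:88  6:111  7:74
  8:154  9:155  10:51  11:34  12:75
Giant step factor: 53^(-13) ≡ 22 (mod 157).
Scan 43·22^i mod 157 for i = 0, 1, …:
  i=0: 43   i=1: 4   i=2: 88
Match at i=2, j=5: a = 2·13 + 5 = 31.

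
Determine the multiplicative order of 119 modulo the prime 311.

310

The order of 119 must divide p − 1 = 310 = 2 · 5 · 31.
Divisors: 1, 2, 5, 10, 31, 62, 155, 310.
Check each in increasing order: 119^1 ≡ 119;  119^2 ≡ 166;  119^5 ≡ 291;  119^10 ≡ 89;  119^31 ≡ 305;  119^62 ≡ 36;  119^155 ≡ 310;  119^310 ≡ 1.
Smallest exponent giving 1 is 310.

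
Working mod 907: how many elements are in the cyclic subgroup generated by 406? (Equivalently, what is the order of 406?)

906

The order of 406 must divide p − 1 = 906 = 2 · 3 · 151.
Divisors: 1, 2, 3, 6, 151, 302, 453, 906.
Check each in increasing order: 406^1 ≡ 406;  406^2 ≡ 669;  406^3 ≡ 421;  406^6 ≡ 376;  406^151 ≡ 385;  406^302 ≡ 384;  406^453 ≡ 906;  406^906 ≡ 1.
Smallest exponent giving 1 is 906.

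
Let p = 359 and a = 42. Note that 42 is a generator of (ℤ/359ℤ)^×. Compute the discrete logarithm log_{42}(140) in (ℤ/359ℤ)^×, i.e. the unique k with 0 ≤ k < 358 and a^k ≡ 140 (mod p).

203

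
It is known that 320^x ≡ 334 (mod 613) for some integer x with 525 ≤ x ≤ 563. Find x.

Compute 320^525 mod 613 = 334, then multiply by 320 repeatedly:
  320^525=334
Found 334 at exponent 525.

525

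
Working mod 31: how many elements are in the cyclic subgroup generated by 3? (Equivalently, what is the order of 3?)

The order of 3 must divide p − 1 = 30 = 2 · 3 · 5.
Divisors: 1, 2, 3, 5, 6, 10, 15, 30.
Check each in increasing order: 3^1 ≡ 3;  3^2 ≡ 9;  3^3 ≡ 27;  3^5 ≡ 26;  3^6 ≡ 16;  3^10 ≡ 25;  3^15 ≡ 30;  3^30 ≡ 1.
Smallest exponent giving 1 is 30.

30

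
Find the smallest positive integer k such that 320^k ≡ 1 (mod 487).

162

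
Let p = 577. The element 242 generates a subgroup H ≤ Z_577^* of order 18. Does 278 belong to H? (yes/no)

⟨242⟩ has order 18; its elements mod 577 are {1, 31, 142, 193, 213, 214, 242, 256, 287, 290, 321, 335, 363, 364, 384, 435, 546, 576}.
278 is not in this set.

no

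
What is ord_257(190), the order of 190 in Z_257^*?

64

The order of 190 must divide p − 1 = 256 = 2^8.
Divisors: 1, 2, 4, 8, 16, 32, 64, 128, 256.
Check each in increasing order: 190^1 ≡ 190;  190^2 ≡ 120;  190^4 ≡ 8;  190^8 ≡ 64;  190^16 ≡ 241;  190^32 ≡ 256;  190^64 ≡ 1.
Smallest exponent giving 1 is 64.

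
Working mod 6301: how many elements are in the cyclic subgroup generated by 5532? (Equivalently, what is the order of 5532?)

630

The order of 5532 must divide p − 1 = 6300 = 2^2 · 3^2 · 5^2 · 7.
Divisors: 1, 2, 3, 4, 5, 6, 7, 9, 10, 12, 14, 15, 18, 20, 21, 25, 28, 30, 35, 36, 42, 45, 50, 60, 63, 70, 75, 84, 90, 100, 105, 126, 140, 150, 175, 180, 210, 225, 252, 300, 315, 350, 420, 450, 525, 630, 700, 900, 1050, 1260, 1575, 2100, 3150, 6300.
Check each in increasing order: 5532^1 ≡ 5532;  5532^2 ≡ 5368;  5532^3 ≡ 5464;  5532^4 ≡ 951;  5532^5 ≡ 5898;  5532^6 ≡ 1158;  5532^7 ≡ 4240;  5532^9 ≡ 1108;  5532^10 ≡ 4884;  5532^12 ≡ 5152;  5532^14 ≡ 847;  5532^15 ≡ 3961;  5532^18 ≡ 5270;  5532^20 ≡ 4171;  5532^21 ≡ 6011;  5532^25 ≡ 1454;  5532^28 ≡ 5396;  5532^30 ≡ 31;  5532^35 ≡ 109;  5532^36 ≡ 4393;  5532^42 ≡ 2187;  5532^45 ≡ 3072;  5532^50 ≡ 3281;  5532^60 ≡ 961;  5532^63 ≡ 2171;  5532^70 ≡ 5580;  5532^75 ≡ 717;  5532^84 ≡ 510;  5532^90 ≡ 4587;  5532^100 ≡ 2853;  5532^105 ≡ 3324;  5532^126 ≡ 93;  5532^140 ≡ 3159;  5532^150 ≡ 3708;  5532^175 ≡ 4077;  5532^180 ≡ 1530;  5532^210 ≡ 3323;  5532^225 ≡ 5915;  5532^252 ≡ 2348;  5532^300 ≡ 482;  5532^315 ≡ 6300;  5532^350 ≡ 6192;  5532^420 ≡ 2977;  5532^450 ≡ 4073;  5532^525 ≡ 2978;  5532^630 ≡ 1.
Smallest exponent giving 1 is 630.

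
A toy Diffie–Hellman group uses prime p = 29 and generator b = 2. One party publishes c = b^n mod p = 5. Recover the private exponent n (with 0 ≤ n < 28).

22

Successive powers of 2 modulo 29:
  2^0=1  2^1=2  2^2=4  2^3=8  2^4=16  2^5=3
  2^6=6  2^7=12  2^8=24  2^9=19  2^10=9  2^11=18
  2^12=7  2^13=14  2^14=28  2^15=27  2^16=25  2^17=21
  2^18=13  2^19=26  2^20=23  2^21=17  2^22=5
So 2^22 ≡ 5 (mod 29), giving n = 22.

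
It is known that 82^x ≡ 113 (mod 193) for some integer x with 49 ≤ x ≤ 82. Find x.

Compute 82^49 mod 193 = 113, then multiply by 82 repeatedly:
  82^49=113
Found 113 at exponent 49.

49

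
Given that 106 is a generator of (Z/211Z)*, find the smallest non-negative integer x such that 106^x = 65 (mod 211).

144

Baby-step giant-step with m = ceil(sqrt(210)) = 15.
Baby table (106^j mod 211 for j=0..14):
  0:1  1:106  2:53  3:132  4:66  5:33  6:122  7:61
  8:136  9:68  10:34  11:17  12:114  13:57  14:134
Giant step factor: 106^(-15) ≡ 63 (mod 211).
Scan 65·63^i mod 211 for i = 0, 1, …:
  i=0: 65   i=1: 86   i=2: 143   i=3: 147
  i=4: 188   i=5: 28   i=6: 76   i=7: 146
  i=8: 125   i=9: 68
Match at i=9, j=9: x = 9·15 + 9 = 144.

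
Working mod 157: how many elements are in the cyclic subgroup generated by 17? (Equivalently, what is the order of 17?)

39

The order of 17 must divide p − 1 = 156 = 2^2 · 3 · 13.
Divisors: 1, 2, 3, 4, 6, 12, 13, 26, 39, 52, 78, 156.
Check each in increasing order: 17^1 ≡ 17;  17^2 ≡ 132;  17^3 ≡ 46;  17^4 ≡ 154;  17^6 ≡ 75;  17^12 ≡ 130;  17^13 ≡ 12;  17^26 ≡ 144;  17^39 ≡ 1.
Smallest exponent giving 1 is 39.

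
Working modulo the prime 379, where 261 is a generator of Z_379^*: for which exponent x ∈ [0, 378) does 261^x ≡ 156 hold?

8

Baby-step giant-step with m = ceil(sqrt(378)) = 20.
Baby table (261^j mod 379 for j=0..19):
  0:1  1:261  2:280  3:312  4:326  5:190  6:320  7:140
  8:156  9:163  10:95  11:160  12:70  13:78  14:271  15:237
  16:80  17:35  18:39  19:325
Giant step factor: 261^(-20) ≡ 16 (mod 379).
Scan 156·16^i mod 379 for i = 0, 1, …:
  i=0: 156
Match at i=0, j=8: x = 0·20 + 8 = 8.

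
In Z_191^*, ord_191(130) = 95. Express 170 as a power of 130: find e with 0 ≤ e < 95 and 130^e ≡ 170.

12

Baby-step giant-step with m = ceil(sqrt(95)) = 10.
Baby table (130^j mod 191 for j=0..9):
  0:1  1:130  2:92  3:118  4:60  5:160  6:172  7:13
  8:162  9:50
Giant step factor: 130^(-10) ≡ 32 (mod 191).
Scan 170·32^i mod 191 for i = 0, 1, …:
  i=0: 170   i=1: 92
Match at i=1, j=2: e = 1·10 + 2 = 12.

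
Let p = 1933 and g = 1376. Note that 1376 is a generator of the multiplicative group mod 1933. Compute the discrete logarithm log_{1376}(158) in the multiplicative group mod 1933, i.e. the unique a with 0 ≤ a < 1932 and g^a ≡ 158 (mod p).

424

Baby-step giant-step with m = ceil(sqrt(1932)) = 44.
Baby table (1376^j mod 1933 for j=0..43):
  0:1  1:1376  2:969  3:1507  4:1456  5:868  6:1707  7:237
  8:1368  9:1559  10:1487  11:998  12:818  13:562  14:112  15:1405
  16:280  17:613  18:700  19:566  20:1750  21:1415  22:509  23:638
  24:306  25:1595  26:765  27:1088  28:946  29:787  30:432  31:1001
  32:1080  33:1536  34:767  35:1907  36:951  37:1868  38:1411  39:804
  40:628  41:77  42:1570  43:1159
Giant step factor: 1376^(-44) ≡ 1245 (mod 1933).
Scan 158·1245^i mod 1933 for i = 0, 1, …:
  i=0: 158   i=1: 1477   i=2: 582   i=3: 1648
  i=4: 847   i=5: 1030   i=6: 771   i=7: 1127
  i=8: 1690   i=9: 946
Match at i=9, j=28: a = 9·44 + 28 = 424.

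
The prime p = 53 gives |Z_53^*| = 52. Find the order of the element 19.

52

The order of 19 must divide p − 1 = 52 = 2^2 · 13.
Divisors: 1, 2, 4, 13, 26, 52.
Check each in increasing order: 19^1 ≡ 19;  19^2 ≡ 43;  19^4 ≡ 47;  19^13 ≡ 30;  19^26 ≡ 52;  19^52 ≡ 1.
Smallest exponent giving 1 is 52.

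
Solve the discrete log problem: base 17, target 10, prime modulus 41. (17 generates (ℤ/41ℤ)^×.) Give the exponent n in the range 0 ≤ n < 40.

16

Successive powers of 17 modulo 41:
  17^0=1  17^1=17  17^2=2  17^3=34  17^4=4  17^5=27
  17^6=8  17^7=13  17^8=16  17^9=26  17^10=32  17^11=11
  17^12=23  17^13=22  17^14=5  17^15=3  17^16=10
So 17^16 ≡ 10 (mod 41), giving n = 16.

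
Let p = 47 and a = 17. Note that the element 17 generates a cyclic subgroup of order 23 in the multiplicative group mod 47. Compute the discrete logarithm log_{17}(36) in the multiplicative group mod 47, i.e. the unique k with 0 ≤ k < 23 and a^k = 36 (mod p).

22

Successive powers of 17 modulo 47:
  17^0=1  17^1=17  17^2=7  17^3=25  17^4=2  17^5=34
  17^6=14  17^7=3  17^8=4  17^9=21  17^10=28  17^11=6
  17^12=8  17^13=42  17^14=9  17^15=12  17^16=16  17^17=37
  17^18=18  17^19=24  17^20=32  17^21=27  17^22=36
So 17^22 ≡ 36 (mod 47), giving k = 22.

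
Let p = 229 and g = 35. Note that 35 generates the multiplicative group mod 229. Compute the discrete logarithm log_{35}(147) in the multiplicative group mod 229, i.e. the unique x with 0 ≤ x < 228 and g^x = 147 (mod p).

170

Baby-step giant-step with m = ceil(sqrt(228)) = 16.
Baby table (35^j mod 229 for j=0..15):
  0:1  1:35  2:80  3:52  4:217  5:38  6:185  7:63
  8:144  9:2  10:70  11:160  12:104  13:205  14:76  15:141
Giant step factor: 35^(-16) ≡ 20 (mod 229).
Scan 147·20^i mod 229 for i = 0, 1, …:
  i=0: 147   i=1: 192   i=2: 176   i=3: 85
  i=4: 97   i=5: 108   i=6: 99   i=7: 148
  i=8: 212   i=9: 118   i=10: 70
Match at i=10, j=10: x = 10·16 + 10 = 170.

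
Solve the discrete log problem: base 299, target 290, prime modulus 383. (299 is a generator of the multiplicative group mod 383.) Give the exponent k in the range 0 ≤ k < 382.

Baby-step giant-step with m = ceil(sqrt(382)) = 20.
Baby table (299^j mod 383 for j=0..19):
  0:1  1:299  2:162  3:180  4:200  5:52  6:228  7:381
  8:168  9:59  10:23  11:366  12:279  13:310  14:4  15:47
  16:265  17:337  18:34  19:208
Giant step factor: 299^(-20) ≡ 202 (mod 383).
Scan 290·202^i mod 383 for i = 0, 1, …:
  i=0: 290   i=1: 364   i=2: 375   i=3: 299
Match at i=3, j=1: k = 3·20 + 1 = 61.

61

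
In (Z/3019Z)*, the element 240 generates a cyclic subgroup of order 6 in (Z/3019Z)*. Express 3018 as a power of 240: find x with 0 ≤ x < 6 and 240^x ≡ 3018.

Successive powers of 240 modulo 3019:
  240^0=1  240^1=240  240^2=239  240^3=3018
So 240^3 ≡ 3018 (mod 3019), giving x = 3.

3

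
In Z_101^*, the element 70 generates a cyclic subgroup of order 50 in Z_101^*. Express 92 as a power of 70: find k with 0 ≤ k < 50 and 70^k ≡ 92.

Baby-step giant-step with m = ceil(sqrt(50)) = 8.
Baby table (70^j mod 101 for j=0..7):
  0:1  1:70  2:52  3:4  4:78  5:6  6:16  7:9
Giant step factor: 70^(-8) ≡ 80 (mod 101).
Scan 92·80^i mod 101 for i = 0, 1, …:
  i=0: 92   i=1: 88   i=2: 71   i=3: 24
  i=4: 1
Match at i=4, j=0: k = 4·8 + 0 = 32.

32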